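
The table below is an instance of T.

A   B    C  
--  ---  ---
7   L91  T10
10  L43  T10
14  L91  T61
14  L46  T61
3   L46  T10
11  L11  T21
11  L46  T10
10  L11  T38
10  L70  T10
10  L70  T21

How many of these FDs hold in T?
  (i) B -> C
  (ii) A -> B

(i) B -> C: B=L91: 2 rows → C takes values {T10, T61} — violation; B=L46: 3 rows → C takes values {T61, T10} — violation; B=L11: 2 rows → C takes values {T21, T38} — violation; B=L70: 2 rows → C takes values {T10, T21} — violation — fails.
(ii) A -> B: A=10: 4 rows → B takes values {L43, L11, L70} — violation; A=14: 2 rows → B takes values {L91, L46} — violation; A=11: 2 rows → B takes values {L11, L46} — violation — fails.
None of the 2 dependencies hold.

0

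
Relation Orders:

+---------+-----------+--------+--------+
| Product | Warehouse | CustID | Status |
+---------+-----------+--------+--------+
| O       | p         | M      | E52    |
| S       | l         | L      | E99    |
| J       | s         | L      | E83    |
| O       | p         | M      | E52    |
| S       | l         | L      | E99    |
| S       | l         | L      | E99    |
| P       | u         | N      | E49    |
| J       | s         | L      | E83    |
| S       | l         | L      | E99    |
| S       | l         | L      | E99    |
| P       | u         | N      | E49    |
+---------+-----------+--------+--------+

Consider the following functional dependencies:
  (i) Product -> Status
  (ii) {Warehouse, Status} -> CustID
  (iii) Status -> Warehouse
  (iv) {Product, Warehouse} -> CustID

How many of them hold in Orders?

4

(i) Product -> Status: every LHS value maps to a single RHS value — holds.
(ii) {Warehouse, Status} -> CustID: every LHS value maps to a single RHS value — holds.
(iii) Status -> Warehouse: every LHS value maps to a single RHS value — holds.
(iv) {Product, Warehouse} -> CustID: every LHS value maps to a single RHS value — holds.
4 of the 4 dependencies hold.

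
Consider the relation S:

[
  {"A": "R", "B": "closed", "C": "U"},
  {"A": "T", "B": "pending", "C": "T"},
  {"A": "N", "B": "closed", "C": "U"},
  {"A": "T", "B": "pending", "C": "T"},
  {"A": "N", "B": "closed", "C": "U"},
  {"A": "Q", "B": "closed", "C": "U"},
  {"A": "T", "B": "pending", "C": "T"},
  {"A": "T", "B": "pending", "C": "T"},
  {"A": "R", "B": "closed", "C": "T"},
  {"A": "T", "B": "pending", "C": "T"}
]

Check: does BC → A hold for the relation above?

No

(B=closed, C=U): 4 rows → A takes values {R, N, Q} — violation
(B=pending, C=T): 5 rows → A = T, T, T, T, T ✓
(B=closed, C=T): 1 row → A = R ✓
Two rows agree on BC but differ on A, so BC → A does not hold.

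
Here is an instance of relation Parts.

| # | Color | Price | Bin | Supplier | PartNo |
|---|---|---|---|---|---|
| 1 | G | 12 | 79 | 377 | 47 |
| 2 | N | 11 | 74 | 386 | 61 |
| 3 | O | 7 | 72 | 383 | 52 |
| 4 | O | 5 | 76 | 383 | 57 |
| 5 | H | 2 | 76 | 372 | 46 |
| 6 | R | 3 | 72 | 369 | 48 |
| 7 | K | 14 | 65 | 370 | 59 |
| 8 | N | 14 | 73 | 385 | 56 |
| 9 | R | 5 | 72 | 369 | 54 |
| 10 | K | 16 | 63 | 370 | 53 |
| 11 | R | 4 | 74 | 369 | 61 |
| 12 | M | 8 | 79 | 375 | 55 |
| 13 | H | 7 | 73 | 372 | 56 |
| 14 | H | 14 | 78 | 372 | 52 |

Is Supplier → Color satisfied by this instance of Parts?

Yes

Supplier=377: row 1 → Color = G ✓
Supplier=386: row 2 → Color = N ✓
Supplier=383: rows 3, 4 → Color = O, O ✓
Supplier=372: rows 5, 13, 14 → Color = H, H, H ✓
Supplier=369: rows 6, 9, 11 → Color = R, R, R ✓
Supplier=370: rows 7, 10 → Color = K, K ✓
Supplier=385: row 8 → Color = N ✓
Supplier=375: row 12 → Color = M ✓
Every Supplier value is associated with a single Color value, so Supplier → Color holds.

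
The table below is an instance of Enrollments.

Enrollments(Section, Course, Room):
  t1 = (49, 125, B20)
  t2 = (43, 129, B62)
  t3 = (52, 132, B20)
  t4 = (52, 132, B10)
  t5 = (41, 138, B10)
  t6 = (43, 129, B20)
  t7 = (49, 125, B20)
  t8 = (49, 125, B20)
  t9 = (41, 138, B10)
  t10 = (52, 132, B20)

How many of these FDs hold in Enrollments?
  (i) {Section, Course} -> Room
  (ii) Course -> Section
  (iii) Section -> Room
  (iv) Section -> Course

2

(i) {Section, Course} -> Room: (Section=43, Course=129): rows 2, 6 → Room takes values {B62, B20} — violation; (Section=52, Course=132): rows 3, 4, 10 → Room takes values {B20, B10} — violation — fails.
(ii) Course -> Section: every LHS value maps to a single RHS value — holds.
(iii) Section -> Room: Section=43: rows 2, 6 → Room takes values {B62, B20} — violation; Section=52: rows 3, 4, 10 → Room takes values {B20, B10} — violation — fails.
(iv) Section -> Course: every LHS value maps to a single RHS value — holds.
2 of the 4 dependencies hold.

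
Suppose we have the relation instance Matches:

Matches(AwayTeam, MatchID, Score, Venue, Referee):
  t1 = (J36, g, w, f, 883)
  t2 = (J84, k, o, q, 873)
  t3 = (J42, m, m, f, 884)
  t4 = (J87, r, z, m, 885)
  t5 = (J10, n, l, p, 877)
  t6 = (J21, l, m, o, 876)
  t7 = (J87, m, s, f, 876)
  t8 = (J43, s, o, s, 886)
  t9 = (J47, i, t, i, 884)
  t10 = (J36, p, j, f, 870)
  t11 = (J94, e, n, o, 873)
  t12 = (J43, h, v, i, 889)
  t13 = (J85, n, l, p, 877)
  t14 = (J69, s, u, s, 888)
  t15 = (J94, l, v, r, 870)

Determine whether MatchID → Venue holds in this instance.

MatchID=g: row 1 → Venue = f ✓
MatchID=k: row 2 → Venue = q ✓
MatchID=m: rows 3, 7 → Venue = f, f ✓
MatchID=r: row 4 → Venue = m ✓
MatchID=n: rows 5, 13 → Venue = p, p ✓
MatchID=l: rows 6, 15 → Venue takes values {o, r} — violation
MatchID=s: rows 8, 14 → Venue = s, s ✓
MatchID=i: row 9 → Venue = i ✓
MatchID=p: row 10 → Venue = f ✓
MatchID=e: row 11 → Venue = o ✓
MatchID=h: row 12 → Venue = i ✓
Two rows agree on MatchID but differ on Venue, so MatchID → Venue does not hold.

No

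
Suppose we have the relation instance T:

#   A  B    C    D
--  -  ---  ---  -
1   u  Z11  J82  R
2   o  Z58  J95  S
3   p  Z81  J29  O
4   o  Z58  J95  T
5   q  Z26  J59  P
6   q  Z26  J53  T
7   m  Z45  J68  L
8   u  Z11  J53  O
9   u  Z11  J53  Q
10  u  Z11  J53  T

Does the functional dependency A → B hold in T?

A=u: rows 1, 8, 9, 10 → B = Z11, Z11, Z11, Z11 ✓
A=o: rows 2, 4 → B = Z58, Z58 ✓
A=p: row 3 → B = Z81 ✓
A=q: rows 5, 6 → B = Z26, Z26 ✓
A=m: row 7 → B = Z45 ✓
Every A value is associated with a single B value, so A → B holds.

Yes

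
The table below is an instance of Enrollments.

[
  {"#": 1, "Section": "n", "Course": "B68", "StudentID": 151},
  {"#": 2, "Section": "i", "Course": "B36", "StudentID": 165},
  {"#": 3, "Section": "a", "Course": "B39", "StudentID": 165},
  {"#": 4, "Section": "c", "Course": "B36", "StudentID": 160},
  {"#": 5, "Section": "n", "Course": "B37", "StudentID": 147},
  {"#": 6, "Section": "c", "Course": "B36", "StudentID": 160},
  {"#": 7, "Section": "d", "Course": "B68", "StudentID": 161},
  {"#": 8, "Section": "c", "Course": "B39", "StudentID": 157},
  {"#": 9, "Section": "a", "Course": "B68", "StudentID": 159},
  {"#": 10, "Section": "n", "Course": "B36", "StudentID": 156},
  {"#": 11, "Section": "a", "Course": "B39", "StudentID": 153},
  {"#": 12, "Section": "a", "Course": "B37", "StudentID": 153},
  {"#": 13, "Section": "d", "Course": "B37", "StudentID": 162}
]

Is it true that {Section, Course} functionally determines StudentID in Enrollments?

(Section=n, Course=B68): row 1 → StudentID = 151 ✓
(Section=i, Course=B36): row 2 → StudentID = 165 ✓
(Section=a, Course=B39): rows 3, 11 → StudentID takes values {165, 153} — violation
(Section=c, Course=B36): rows 4, 6 → StudentID = 160, 160 ✓
(Section=n, Course=B37): row 5 → StudentID = 147 ✓
(Section=d, Course=B68): row 7 → StudentID = 161 ✓
(Section=c, Course=B39): row 8 → StudentID = 157 ✓
(Section=a, Course=B68): row 9 → StudentID = 159 ✓
(Section=n, Course=B36): row 10 → StudentID = 156 ✓
(Section=a, Course=B37): row 12 → StudentID = 153 ✓
(Section=d, Course=B37): row 13 → StudentID = 162 ✓
Two rows agree on {Section, Course} but differ on StudentID, so {Section, Course} → StudentID does not hold.

No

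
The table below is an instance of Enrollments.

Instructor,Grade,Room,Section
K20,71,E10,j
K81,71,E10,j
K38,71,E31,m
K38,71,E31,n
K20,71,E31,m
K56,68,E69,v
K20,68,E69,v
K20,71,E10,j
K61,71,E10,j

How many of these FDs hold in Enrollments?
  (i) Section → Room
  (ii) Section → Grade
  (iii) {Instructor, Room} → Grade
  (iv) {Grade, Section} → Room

(i) Section → Room: every LHS value maps to a single RHS value — holds.
(ii) Section → Grade: every LHS value maps to a single RHS value — holds.
(iii) {Instructor, Room} → Grade: every LHS value maps to a single RHS value — holds.
(iv) {Grade, Section} → Room: every LHS value maps to a single RHS value — holds.
4 of the 4 dependencies hold.

4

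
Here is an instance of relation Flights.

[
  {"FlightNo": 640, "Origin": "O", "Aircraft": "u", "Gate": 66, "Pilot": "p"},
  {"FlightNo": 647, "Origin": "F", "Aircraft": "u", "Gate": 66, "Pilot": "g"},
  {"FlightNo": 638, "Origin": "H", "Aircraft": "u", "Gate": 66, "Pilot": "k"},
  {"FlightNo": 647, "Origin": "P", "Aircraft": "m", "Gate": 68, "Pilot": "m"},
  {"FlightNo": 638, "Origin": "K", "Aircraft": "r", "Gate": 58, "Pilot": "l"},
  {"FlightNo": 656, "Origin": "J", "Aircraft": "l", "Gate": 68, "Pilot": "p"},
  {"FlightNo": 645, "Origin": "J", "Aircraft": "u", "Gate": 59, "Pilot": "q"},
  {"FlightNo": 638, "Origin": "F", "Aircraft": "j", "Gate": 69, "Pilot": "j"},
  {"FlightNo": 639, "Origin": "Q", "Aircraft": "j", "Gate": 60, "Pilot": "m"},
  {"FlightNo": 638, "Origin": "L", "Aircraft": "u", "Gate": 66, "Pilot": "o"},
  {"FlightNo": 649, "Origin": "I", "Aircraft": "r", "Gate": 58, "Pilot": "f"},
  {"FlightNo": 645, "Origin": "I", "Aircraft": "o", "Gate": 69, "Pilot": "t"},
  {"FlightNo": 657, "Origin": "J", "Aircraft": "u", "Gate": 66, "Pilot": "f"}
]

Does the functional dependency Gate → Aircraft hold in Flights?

Gate=66: 5 rows → Aircraft = u, u, u, u, u ✓
Gate=68: 2 rows → Aircraft takes values {m, l} — violation
Gate=58: 2 rows → Aircraft = r, r ✓
Gate=59: 1 row → Aircraft = u ✓
Gate=69: 2 rows → Aircraft takes values {j, o} — violation
Gate=60: 1 row → Aircraft = j ✓
Two rows agree on Gate but differ on Aircraft, so Gate → Aircraft does not hold.

No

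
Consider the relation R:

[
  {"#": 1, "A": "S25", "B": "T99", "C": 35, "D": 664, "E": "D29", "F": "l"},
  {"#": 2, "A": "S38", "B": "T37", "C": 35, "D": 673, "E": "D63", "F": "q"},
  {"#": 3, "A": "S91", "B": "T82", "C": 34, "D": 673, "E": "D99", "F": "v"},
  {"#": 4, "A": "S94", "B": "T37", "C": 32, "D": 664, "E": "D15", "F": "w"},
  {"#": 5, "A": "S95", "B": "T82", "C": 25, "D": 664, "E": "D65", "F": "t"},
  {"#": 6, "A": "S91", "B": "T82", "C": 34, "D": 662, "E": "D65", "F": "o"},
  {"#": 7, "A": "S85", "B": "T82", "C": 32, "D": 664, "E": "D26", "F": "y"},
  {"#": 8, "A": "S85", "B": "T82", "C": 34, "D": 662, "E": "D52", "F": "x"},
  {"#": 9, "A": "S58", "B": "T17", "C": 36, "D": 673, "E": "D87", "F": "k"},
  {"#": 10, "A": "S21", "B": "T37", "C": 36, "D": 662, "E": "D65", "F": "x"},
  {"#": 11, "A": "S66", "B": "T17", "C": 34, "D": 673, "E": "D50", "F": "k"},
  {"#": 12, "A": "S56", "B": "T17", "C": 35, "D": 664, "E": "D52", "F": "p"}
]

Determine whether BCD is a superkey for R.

No

Rows 6 and 8 have the same BCD value (B=T82, C=34, D=662) but are distinct tuples, so BCD does not determine every attribute — not a superkey.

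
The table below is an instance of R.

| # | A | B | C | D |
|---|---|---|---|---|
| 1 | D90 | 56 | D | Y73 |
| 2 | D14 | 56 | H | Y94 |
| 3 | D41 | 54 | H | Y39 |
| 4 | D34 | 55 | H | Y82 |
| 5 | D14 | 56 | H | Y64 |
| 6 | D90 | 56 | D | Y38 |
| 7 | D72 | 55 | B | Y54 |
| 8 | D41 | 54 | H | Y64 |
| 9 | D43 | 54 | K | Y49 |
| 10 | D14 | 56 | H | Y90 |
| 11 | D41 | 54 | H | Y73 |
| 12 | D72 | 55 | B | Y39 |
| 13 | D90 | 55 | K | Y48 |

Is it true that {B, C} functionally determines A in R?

(B=56, C=D): rows 1, 6 → A = D90, D90 ✓
(B=56, C=H): rows 2, 5, 10 → A = D14, D14, D14 ✓
(B=54, C=H): rows 3, 8, 11 → A = D41, D41, D41 ✓
(B=55, C=H): row 4 → A = D34 ✓
(B=55, C=B): rows 7, 12 → A = D72, D72 ✓
(B=54, C=K): row 9 → A = D43 ✓
(B=55, C=K): row 13 → A = D90 ✓
Every {B, C} value is associated with a single A value, so {B, C} → A holds.

Yes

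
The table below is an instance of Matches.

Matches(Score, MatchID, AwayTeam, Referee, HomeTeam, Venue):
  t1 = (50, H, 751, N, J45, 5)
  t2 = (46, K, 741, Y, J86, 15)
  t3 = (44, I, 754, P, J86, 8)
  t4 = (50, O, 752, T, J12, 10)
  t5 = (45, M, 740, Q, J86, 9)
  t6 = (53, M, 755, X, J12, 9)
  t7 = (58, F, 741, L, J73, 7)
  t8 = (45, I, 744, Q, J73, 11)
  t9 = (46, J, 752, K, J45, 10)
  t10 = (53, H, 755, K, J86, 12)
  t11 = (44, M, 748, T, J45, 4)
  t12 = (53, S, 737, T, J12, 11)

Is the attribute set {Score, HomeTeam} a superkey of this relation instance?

No

Rows 6 and 12 have the same {Score, HomeTeam} value (Score=53, HomeTeam=J12) but are distinct tuples, so {Score, HomeTeam} does not determine every attribute — not a superkey.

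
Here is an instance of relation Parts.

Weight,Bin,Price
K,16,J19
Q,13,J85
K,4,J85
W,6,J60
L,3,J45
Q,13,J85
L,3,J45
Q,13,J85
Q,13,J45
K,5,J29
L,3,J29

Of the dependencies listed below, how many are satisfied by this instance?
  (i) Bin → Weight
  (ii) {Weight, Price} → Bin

2

(i) Bin → Weight: every LHS value maps to a single RHS value — holds.
(ii) {Weight, Price} → Bin: every LHS value maps to a single RHS value — holds.
2 of the 2 dependencies hold.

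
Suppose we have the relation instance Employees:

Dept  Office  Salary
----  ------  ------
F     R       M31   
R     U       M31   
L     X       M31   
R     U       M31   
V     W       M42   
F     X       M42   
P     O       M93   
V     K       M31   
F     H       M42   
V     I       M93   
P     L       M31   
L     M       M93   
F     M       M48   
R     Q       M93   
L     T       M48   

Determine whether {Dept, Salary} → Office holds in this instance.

No

(Dept=F, Salary=M31): 1 row → Office = R ✓
(Dept=R, Salary=M31): 2 rows → Office = U, U ✓
(Dept=L, Salary=M31): 1 row → Office = X ✓
(Dept=V, Salary=M42): 1 row → Office = W ✓
(Dept=F, Salary=M42): 2 rows → Office takes values {X, H} — violation
(Dept=P, Salary=M93): 1 row → Office = O ✓
(Dept=V, Salary=M31): 1 row → Office = K ✓
(Dept=V, Salary=M93): 1 row → Office = I ✓
(Dept=P, Salary=M31): 1 row → Office = L ✓
(Dept=L, Salary=M93): 1 row → Office = M ✓
(Dept=F, Salary=M48): 1 row → Office = M ✓
(Dept=R, Salary=M93): 1 row → Office = Q ✓
(Dept=L, Salary=M48): 1 row → Office = T ✓
Two rows agree on {Dept, Salary} but differ on Office, so {Dept, Salary} → Office does not hold.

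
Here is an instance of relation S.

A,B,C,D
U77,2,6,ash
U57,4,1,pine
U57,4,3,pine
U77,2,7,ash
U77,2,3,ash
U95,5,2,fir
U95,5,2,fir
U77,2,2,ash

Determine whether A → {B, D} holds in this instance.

Yes

A=U77: 4 rows → {B,D} = (2, ash), (2, ash), (2, ash), (2, ash) ✓
A=U57: 2 rows → {B,D} = (4, pine), (4, pine) ✓
A=U95: 2 rows → {B,D} = (5, fir), (5, fir) ✓
Every A value is associated with a single {B, D} value, so A → {B, D} holds.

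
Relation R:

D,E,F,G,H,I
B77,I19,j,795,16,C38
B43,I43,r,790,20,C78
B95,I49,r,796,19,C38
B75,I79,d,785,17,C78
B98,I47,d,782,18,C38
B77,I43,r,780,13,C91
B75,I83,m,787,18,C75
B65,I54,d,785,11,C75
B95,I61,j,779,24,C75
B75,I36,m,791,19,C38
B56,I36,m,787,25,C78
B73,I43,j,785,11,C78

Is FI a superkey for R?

Yes

All 12 rows have distinct FI values, so FI → (all attributes) holds and FI is a superkey.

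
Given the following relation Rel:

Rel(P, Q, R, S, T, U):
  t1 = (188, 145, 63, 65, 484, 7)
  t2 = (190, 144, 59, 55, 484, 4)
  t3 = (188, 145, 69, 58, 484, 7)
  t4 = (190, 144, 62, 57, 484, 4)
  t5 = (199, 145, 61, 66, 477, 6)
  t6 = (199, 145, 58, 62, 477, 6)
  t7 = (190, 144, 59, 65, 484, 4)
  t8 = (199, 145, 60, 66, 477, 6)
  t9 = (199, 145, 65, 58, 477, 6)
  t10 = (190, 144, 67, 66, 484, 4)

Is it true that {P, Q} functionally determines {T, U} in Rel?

(P=188, Q=145): rows 1, 3 → {T,U} = (484, 7), (484, 7) ✓
(P=190, Q=144): rows 2, 4, 7, 10 → {T,U} = (484, 4), (484, 4), (484, 4), (484, 4) ✓
(P=199, Q=145): rows 5, 6, 8, 9 → {T,U} = (477, 6), (477, 6), (477, 6), (477, 6) ✓
Every {P, Q} value is associated with a single {T, U} value, so {P, Q} → {T, U} holds.

Yes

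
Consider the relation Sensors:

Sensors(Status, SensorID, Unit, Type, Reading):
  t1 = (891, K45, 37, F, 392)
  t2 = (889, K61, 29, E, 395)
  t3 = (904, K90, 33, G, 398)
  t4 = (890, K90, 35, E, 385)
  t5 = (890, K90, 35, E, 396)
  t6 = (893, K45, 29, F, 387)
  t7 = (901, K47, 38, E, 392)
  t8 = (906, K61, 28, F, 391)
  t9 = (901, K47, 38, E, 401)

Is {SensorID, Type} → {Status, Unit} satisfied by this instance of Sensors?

(SensorID=K45, Type=F): rows 1, 6 → {Status,Unit} takes values {(891, 37), (893, 29)} — violation
(SensorID=K61, Type=E): row 2 → {Status,Unit} = (889, 29) ✓
(SensorID=K90, Type=G): row 3 → {Status,Unit} = (904, 33) ✓
(SensorID=K90, Type=E): rows 4, 5 → {Status,Unit} = (890, 35), (890, 35) ✓
(SensorID=K47, Type=E): rows 7, 9 → {Status,Unit} = (901, 38), (901, 38) ✓
(SensorID=K61, Type=F): row 8 → {Status,Unit} = (906, 28) ✓
Two rows agree on {SensorID, Type} but differ on {Status, Unit}, so {SensorID, Type} → {Status, Unit} does not hold.

No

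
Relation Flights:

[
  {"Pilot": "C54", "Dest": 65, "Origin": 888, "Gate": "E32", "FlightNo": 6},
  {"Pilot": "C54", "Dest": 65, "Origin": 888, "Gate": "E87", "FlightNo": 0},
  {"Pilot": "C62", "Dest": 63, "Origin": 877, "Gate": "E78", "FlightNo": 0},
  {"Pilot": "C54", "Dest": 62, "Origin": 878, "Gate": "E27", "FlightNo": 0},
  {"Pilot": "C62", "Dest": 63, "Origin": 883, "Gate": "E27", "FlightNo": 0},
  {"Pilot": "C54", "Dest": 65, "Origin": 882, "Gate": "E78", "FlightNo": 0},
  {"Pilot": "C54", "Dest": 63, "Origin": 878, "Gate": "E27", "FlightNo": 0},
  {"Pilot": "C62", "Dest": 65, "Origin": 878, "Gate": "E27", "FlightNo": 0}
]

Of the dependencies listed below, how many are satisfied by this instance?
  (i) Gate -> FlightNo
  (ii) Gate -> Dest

(i) Gate -> FlightNo: every LHS value maps to a single RHS value — holds.
(ii) Gate -> Dest: Gate=E78: 2 rows → Dest takes values {63, 65} — violation; Gate=E27: 4 rows → Dest takes values {62, 63, 65} — violation — fails.
1 of the 2 dependencies holds.

1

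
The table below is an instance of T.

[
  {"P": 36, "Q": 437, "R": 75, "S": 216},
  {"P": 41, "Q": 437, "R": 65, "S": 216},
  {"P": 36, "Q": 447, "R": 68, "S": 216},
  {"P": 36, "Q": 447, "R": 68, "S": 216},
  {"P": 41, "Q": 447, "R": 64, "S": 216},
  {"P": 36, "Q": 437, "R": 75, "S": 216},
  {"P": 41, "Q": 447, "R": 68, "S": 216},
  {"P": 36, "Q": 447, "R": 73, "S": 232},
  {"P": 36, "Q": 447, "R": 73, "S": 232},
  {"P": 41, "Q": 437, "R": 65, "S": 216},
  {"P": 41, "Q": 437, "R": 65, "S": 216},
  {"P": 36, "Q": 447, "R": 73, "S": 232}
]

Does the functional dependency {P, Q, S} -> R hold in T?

No

(P=36, Q=437, S=216): 2 rows → R = 75, 75 ✓
(P=41, Q=437, S=216): 3 rows → R = 65, 65, 65 ✓
(P=36, Q=447, S=216): 2 rows → R = 68, 68 ✓
(P=41, Q=447, S=216): 2 rows → R takes values {64, 68} — violation
(P=36, Q=447, S=232): 3 rows → R = 73, 73, 73 ✓
Two rows agree on {P, Q, S} but differ on R, so {P, Q, S} -> R does not hold.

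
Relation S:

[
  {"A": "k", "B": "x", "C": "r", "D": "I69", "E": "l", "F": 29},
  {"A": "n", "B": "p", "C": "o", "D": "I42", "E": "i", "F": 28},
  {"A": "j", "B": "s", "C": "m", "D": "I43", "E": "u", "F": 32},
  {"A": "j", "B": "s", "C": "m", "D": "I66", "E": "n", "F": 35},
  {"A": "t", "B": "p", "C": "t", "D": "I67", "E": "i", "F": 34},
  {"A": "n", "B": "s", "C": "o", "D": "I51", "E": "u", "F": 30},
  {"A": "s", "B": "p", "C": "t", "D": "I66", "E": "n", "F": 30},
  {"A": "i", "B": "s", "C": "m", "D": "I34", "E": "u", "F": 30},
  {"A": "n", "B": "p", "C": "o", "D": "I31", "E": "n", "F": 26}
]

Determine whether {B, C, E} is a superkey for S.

No

Two distinct rows share (B=s, C=m, E=u), so {B, C, E} does not determine every attribute — not a superkey.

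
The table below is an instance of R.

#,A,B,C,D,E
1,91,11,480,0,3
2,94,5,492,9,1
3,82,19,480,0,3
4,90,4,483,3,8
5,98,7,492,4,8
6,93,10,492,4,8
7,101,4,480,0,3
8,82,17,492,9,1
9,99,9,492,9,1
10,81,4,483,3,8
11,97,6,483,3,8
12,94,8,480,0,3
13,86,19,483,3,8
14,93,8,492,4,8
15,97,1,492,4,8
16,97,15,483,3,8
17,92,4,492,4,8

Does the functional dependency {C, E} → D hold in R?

Yes

(C=480, E=3): rows 1, 3, 7, 12 → D = 0, 0, 0, 0 ✓
(C=492, E=1): rows 2, 8, 9 → D = 9, 9, 9 ✓
(C=483, E=8): rows 4, 10, 11, 13, 16 → D = 3, 3, 3, 3, 3 ✓
(C=492, E=8): rows 5, 6, 14, 15, 17 → D = 4, 4, 4, 4, 4 ✓
Every {C, E} value is associated with a single D value, so {C, E} → D holds.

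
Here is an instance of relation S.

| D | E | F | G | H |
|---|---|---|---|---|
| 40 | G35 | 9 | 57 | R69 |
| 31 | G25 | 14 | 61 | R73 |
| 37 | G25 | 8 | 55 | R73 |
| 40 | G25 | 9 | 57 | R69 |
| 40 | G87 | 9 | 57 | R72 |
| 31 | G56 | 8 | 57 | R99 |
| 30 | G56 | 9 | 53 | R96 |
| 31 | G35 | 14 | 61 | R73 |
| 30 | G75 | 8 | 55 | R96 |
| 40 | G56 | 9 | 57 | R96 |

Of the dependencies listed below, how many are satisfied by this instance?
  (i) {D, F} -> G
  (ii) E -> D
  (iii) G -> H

(i) {D, F} -> G: every LHS value maps to a single RHS value — holds.
(ii) E -> D: E=G35: 2 rows → D takes values {40, 31} — violation; E=G25: 3 rows → D takes values {31, 37, 40} — violation; E=G56: 3 rows → D takes values {31, 30, 40} — violation — fails.
(iii) G -> H: G=57: 5 rows → H takes values {R69, R72, R99, R96} — violation; G=55: 2 rows → H takes values {R73, R96} — violation — fails.
1 of the 3 dependencies holds.

1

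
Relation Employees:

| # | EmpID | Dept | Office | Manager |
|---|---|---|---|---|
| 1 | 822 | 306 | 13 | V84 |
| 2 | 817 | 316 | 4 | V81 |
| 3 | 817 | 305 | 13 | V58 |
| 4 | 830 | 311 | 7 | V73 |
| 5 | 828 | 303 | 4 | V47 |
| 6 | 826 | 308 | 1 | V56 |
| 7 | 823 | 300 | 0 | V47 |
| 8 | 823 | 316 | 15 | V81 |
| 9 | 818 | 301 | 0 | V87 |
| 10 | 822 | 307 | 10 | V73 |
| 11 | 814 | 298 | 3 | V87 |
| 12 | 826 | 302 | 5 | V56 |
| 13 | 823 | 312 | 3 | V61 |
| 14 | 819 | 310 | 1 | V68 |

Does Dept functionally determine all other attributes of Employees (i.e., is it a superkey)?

Rows 2 and 8 have the same Dept value Dept=316 but are distinct tuples, so Dept does not determine every attribute — not a superkey.

No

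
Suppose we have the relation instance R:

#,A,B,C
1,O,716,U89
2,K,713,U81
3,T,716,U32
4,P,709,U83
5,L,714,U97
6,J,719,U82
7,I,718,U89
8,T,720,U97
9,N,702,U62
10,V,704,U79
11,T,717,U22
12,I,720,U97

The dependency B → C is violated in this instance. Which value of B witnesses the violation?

B=716: rows 1, 3 → C takes values {U89, U32} — violation
B=713: row 2 → C = U81 ✓
B=709: row 4 → C = U83 ✓
B=714: row 5 → C = U97 ✓
B=719: row 6 → C = U82 ✓
B=718: row 7 → C = U89 ✓
B=720: rows 8, 12 → C = U97, U97 ✓
B=702: row 9 → C = U62 ✓
B=704: row 10 → C = U79 ✓
B=717: row 11 → C = U22 ✓
The only B value with inconsistent C is B=716.

716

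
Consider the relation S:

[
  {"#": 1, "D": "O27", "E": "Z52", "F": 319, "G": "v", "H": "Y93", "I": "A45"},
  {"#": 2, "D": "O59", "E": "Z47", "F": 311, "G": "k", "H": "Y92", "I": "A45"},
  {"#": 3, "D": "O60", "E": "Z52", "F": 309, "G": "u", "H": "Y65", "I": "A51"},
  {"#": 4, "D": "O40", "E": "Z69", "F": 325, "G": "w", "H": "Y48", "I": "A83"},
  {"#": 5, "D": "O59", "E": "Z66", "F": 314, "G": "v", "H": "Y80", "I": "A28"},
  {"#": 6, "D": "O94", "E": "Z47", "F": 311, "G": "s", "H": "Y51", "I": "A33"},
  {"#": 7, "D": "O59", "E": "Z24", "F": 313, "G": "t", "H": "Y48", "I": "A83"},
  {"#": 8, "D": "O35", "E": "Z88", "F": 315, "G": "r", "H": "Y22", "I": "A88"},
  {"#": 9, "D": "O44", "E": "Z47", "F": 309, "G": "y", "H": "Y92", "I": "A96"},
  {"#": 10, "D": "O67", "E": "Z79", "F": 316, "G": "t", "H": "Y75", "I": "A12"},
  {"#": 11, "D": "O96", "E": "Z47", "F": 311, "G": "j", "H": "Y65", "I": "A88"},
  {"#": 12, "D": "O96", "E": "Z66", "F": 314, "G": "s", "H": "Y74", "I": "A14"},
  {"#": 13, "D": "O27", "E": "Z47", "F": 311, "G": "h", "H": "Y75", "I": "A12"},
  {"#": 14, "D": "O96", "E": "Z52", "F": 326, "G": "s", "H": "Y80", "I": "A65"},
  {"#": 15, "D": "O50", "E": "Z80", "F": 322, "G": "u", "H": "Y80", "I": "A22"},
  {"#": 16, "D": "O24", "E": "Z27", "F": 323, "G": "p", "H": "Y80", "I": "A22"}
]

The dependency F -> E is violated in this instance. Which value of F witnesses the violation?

F=319: row 1 → E = Z52 ✓
F=311: rows 2, 6, 11, 13 → E = Z47, Z47, Z47, Z47 ✓
F=309: rows 3, 9 → E takes values {Z52, Z47} — violation
F=325: row 4 → E = Z69 ✓
F=314: rows 5, 12 → E = Z66, Z66 ✓
F=313: row 7 → E = Z24 ✓
F=315: row 8 → E = Z88 ✓
F=316: row 10 → E = Z79 ✓
F=326: row 14 → E = Z52 ✓
F=322: row 15 → E = Z80 ✓
F=323: row 16 → E = Z27 ✓
The only F value with inconsistent E is F=309.

309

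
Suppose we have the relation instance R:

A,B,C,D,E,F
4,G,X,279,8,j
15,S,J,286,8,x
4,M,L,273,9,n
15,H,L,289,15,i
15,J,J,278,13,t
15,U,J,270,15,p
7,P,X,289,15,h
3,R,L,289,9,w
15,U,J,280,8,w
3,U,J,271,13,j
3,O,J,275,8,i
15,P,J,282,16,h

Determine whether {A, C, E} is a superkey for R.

Two distinct rows share (A=15, C=J, E=8), so {A, C, E} does not determine every attribute — not a superkey.

No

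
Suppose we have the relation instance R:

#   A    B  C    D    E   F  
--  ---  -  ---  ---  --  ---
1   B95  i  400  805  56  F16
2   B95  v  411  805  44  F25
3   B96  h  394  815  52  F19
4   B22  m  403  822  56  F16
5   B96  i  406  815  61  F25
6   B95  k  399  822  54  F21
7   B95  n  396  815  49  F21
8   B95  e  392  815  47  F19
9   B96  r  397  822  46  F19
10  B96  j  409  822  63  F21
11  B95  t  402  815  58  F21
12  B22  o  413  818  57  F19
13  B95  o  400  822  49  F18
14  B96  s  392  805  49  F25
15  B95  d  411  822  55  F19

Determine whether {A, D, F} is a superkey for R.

Rows 7 and 11 have the same {A, D, F} value (A=B95, D=815, F=F21) but are distinct tuples, so {A, D, F} does not determine every attribute — not a superkey.

No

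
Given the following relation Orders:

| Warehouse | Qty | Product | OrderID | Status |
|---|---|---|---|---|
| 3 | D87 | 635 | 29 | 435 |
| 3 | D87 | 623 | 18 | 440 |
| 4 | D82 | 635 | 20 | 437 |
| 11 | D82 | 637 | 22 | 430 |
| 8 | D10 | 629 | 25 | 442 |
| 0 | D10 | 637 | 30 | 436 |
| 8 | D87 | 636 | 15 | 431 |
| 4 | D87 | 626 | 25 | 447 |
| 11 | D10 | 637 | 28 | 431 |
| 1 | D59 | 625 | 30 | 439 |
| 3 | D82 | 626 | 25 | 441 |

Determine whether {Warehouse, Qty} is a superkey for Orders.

No

Two distinct rows share (Warehouse=3, Qty=D87), so {Warehouse, Qty} does not determine every attribute — not a superkey.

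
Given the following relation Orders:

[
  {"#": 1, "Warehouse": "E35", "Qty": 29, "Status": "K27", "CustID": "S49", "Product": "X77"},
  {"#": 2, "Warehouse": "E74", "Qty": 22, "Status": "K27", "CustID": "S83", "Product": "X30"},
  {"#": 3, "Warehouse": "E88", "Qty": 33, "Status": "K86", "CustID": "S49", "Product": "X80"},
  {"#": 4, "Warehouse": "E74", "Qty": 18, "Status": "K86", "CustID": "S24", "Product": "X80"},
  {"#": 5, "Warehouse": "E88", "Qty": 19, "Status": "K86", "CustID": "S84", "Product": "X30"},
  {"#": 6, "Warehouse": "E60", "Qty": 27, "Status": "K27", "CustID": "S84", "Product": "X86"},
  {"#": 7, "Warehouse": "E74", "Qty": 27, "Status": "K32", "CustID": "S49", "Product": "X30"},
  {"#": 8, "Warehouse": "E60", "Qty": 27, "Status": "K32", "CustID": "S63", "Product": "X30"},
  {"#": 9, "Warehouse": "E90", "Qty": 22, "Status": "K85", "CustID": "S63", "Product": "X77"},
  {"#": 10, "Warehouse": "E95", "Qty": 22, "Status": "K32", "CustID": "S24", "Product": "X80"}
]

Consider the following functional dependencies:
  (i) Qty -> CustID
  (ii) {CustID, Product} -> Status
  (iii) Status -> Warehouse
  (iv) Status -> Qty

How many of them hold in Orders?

0

(i) Qty -> CustID: Qty=22: rows 2, 9, 10 → CustID takes values {S83, S63, S24} — violation; Qty=27: rows 6, 7, 8 → CustID takes values {S84, S49, S63} — violation — fails.
(ii) {CustID, Product} -> Status: (CustID=S24, Product=X80): rows 4, 10 → Status takes values {K86, K32} — violation — fails.
(iii) Status -> Warehouse: Status=K27: rows 1, 2, 6 → Warehouse takes values {E35, E74, E60} — violation; Status=K86: rows 3, 4, 5 → Warehouse takes values {E88, E74} — violation; Status=K32: rows 7, 8, 10 → Warehouse takes values {E74, E60, E95} — violation — fails.
(iv) Status -> Qty: Status=K27: rows 1, 2, 6 → Qty takes values {29, 22, 27} — violation; Status=K86: rows 3, 4, 5 → Qty takes values {33, 18, 19} — violation; Status=K32: rows 7, 8, 10 → Qty takes values {27, 22} — violation — fails.
None of the 4 dependencies hold.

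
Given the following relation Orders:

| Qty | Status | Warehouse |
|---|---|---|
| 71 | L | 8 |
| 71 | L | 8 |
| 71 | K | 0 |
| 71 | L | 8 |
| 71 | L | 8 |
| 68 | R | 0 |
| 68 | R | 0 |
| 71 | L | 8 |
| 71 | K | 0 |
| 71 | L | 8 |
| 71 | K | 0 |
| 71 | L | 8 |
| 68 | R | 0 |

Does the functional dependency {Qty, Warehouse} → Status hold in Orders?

Yes

(Qty=71, Warehouse=8): 7 rows → Status = L, L, L, L, L, L, L ✓
(Qty=71, Warehouse=0): 3 rows → Status = K, K, K ✓
(Qty=68, Warehouse=0): 3 rows → Status = R, R, R ✓
Every {Qty, Warehouse} value is associated with a single Status value, so {Qty, Warehouse} → Status holds.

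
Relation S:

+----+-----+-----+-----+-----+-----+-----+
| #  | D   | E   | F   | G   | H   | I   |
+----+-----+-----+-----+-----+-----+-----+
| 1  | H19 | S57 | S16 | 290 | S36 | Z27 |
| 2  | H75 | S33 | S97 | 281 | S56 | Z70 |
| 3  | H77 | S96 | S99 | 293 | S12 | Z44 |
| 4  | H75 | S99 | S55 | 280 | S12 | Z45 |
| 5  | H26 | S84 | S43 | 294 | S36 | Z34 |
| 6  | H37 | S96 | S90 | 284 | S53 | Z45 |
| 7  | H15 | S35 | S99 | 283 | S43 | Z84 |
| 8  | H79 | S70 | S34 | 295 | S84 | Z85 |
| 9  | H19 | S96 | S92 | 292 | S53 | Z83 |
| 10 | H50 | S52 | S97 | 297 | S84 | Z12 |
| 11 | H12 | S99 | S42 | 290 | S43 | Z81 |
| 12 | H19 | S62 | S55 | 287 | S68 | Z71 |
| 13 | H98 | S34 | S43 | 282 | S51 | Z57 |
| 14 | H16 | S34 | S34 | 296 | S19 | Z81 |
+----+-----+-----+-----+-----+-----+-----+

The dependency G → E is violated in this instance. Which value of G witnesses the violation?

G=290: rows 1, 11 → E takes values {S57, S99} — violation
G=281: row 2 → E = S33 ✓
G=293: row 3 → E = S96 ✓
G=280: row 4 → E = S99 ✓
G=294: row 5 → E = S84 ✓
G=284: row 6 → E = S96 ✓
G=283: row 7 → E = S35 ✓
G=295: row 8 → E = S70 ✓
G=292: row 9 → E = S96 ✓
G=297: row 10 → E = S52 ✓
G=287: row 12 → E = S62 ✓
G=282: row 13 → E = S34 ✓
G=296: row 14 → E = S34 ✓
The only G value with inconsistent E is G=290.

290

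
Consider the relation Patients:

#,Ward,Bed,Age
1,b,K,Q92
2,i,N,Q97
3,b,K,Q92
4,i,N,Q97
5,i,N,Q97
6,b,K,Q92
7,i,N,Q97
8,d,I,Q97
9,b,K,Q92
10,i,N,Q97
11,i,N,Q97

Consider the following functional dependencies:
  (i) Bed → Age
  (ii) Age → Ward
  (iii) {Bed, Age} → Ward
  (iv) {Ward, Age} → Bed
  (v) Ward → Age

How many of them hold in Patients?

4

(i) Bed → Age: every LHS value maps to a single RHS value — holds.
(ii) Age → Ward: Age=Q97: rows 2, 4, 5, 7, 8, 10, 11 → Ward takes values {i, d} — violation — fails.
(iii) {Bed, Age} → Ward: every LHS value maps to a single RHS value — holds.
(iv) {Ward, Age} → Bed: every LHS value maps to a single RHS value — holds.
(v) Ward → Age: every LHS value maps to a single RHS value — holds.
4 of the 5 dependencies hold.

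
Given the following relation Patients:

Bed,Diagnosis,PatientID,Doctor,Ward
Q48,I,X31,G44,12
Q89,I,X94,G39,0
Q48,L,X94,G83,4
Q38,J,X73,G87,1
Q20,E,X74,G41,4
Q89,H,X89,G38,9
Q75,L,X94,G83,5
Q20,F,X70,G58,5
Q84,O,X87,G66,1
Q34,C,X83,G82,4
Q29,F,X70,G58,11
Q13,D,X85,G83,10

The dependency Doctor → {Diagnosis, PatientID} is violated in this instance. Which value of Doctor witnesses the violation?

G83

Doctor=G44: 1 row → {Diagnosis,PatientID} = (I, X31) ✓
Doctor=G39: 1 row → {Diagnosis,PatientID} = (I, X94) ✓
Doctor=G83: 3 rows → {Diagnosis,PatientID} takes values {(L, X94), (D, X85)} — violation
Doctor=G87: 1 row → {Diagnosis,PatientID} = (J, X73) ✓
Doctor=G41: 1 row → {Diagnosis,PatientID} = (E, X74) ✓
Doctor=G38: 1 row → {Diagnosis,PatientID} = (H, X89) ✓
Doctor=G58: 2 rows → {Diagnosis,PatientID} = (F, X70), (F, X70) ✓
Doctor=G66: 1 row → {Diagnosis,PatientID} = (O, X87) ✓
Doctor=G82: 1 row → {Diagnosis,PatientID} = (C, X83) ✓
The only Doctor value with inconsistent RHS is Doctor=G83.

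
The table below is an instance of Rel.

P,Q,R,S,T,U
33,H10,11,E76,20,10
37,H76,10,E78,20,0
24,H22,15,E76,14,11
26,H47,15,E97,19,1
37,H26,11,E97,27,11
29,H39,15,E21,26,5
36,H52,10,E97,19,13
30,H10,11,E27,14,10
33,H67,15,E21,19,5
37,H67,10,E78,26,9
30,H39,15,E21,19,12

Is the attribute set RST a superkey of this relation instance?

Two distinct rows share (R=15, S=E21, T=19), so RST does not determine every attribute — not a superkey.

No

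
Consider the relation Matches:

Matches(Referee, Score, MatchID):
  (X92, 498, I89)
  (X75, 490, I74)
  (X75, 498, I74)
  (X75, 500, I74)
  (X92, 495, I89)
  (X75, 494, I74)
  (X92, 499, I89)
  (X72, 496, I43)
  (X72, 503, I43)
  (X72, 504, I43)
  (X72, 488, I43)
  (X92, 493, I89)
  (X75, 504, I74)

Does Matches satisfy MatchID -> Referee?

MatchID=I89: 4 rows → Referee = X92, X92, X92, X92 ✓
MatchID=I74: 5 rows → Referee = X75, X75, X75, X75, X75 ✓
MatchID=I43: 4 rows → Referee = X72, X72, X72, X72 ✓
Every MatchID value is associated with a single Referee value, so MatchID -> Referee holds.

Yes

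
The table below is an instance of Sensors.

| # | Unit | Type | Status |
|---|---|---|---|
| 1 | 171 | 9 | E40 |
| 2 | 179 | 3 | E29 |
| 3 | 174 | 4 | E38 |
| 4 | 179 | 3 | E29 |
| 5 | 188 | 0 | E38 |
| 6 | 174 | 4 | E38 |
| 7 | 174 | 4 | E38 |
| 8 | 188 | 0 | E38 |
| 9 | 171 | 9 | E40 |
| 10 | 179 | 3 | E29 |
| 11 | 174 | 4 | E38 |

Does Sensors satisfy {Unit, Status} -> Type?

Yes

(Unit=171, Status=E40): rows 1, 9 → Type = 9, 9 ✓
(Unit=179, Status=E29): rows 2, 4, 10 → Type = 3, 3, 3 ✓
(Unit=174, Status=E38): rows 3, 6, 7, 11 → Type = 4, 4, 4, 4 ✓
(Unit=188, Status=E38): rows 5, 8 → Type = 0, 0 ✓
Every {Unit, Status} value is associated with a single Type value, so {Unit, Status} -> Type holds.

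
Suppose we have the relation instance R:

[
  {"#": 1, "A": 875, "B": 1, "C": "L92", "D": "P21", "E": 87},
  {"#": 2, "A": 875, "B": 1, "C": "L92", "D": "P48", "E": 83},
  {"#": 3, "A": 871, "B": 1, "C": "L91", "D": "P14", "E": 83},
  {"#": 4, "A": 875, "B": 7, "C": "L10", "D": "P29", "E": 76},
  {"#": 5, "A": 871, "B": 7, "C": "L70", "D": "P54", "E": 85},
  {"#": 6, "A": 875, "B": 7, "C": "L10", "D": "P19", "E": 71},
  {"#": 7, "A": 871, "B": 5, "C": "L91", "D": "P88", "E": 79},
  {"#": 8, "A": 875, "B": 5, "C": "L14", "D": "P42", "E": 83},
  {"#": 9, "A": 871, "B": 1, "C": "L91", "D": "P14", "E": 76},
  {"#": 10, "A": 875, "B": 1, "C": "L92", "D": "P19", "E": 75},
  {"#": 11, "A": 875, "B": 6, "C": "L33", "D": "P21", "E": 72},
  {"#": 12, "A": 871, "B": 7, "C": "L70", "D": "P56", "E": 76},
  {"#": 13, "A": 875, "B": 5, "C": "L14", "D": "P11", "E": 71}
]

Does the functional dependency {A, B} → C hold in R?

(A=875, B=1): rows 1, 2, 10 → C = L92, L92, L92 ✓
(A=871, B=1): rows 3, 9 → C = L91, L91 ✓
(A=875, B=7): rows 4, 6 → C = L10, L10 ✓
(A=871, B=7): rows 5, 12 → C = L70, L70 ✓
(A=871, B=5): row 7 → C = L91 ✓
(A=875, B=5): rows 8, 13 → C = L14, L14 ✓
(A=875, B=6): row 11 → C = L33 ✓
Every {A, B} value is associated with a single C value, so {A, B} → C holds.

Yes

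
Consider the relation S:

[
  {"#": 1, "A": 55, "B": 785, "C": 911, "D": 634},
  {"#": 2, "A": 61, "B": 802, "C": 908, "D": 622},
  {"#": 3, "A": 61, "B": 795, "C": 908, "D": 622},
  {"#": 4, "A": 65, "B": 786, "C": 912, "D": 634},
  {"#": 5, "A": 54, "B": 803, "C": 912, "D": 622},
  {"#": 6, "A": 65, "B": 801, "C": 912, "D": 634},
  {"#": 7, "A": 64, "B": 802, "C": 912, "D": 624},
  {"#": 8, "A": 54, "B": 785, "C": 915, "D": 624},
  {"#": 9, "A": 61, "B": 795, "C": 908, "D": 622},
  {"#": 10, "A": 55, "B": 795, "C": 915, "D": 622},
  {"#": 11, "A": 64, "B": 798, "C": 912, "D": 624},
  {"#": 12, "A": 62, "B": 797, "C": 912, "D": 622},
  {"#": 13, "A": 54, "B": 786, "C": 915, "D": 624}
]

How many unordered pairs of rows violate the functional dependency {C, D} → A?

1

(C=908, D=622): all 3 rows agree on A — 0 pairs.
(C=912, D=634): all 2 rows agree on A — 0 pairs.
(C=912, D=622): violating pairs (5,12) — 1 pair.
(C=912, D=624): all 2 rows agree on A — 0 pairs.
(C=915, D=624): all 2 rows agree on A — 0 pairs.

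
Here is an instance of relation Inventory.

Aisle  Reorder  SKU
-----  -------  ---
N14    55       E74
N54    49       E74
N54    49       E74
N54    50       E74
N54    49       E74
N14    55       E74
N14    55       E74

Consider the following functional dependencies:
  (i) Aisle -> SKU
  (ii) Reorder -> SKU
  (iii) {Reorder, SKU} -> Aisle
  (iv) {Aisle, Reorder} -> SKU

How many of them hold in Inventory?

4

(i) Aisle -> SKU: every LHS value maps to a single RHS value — holds.
(ii) Reorder -> SKU: every LHS value maps to a single RHS value — holds.
(iii) {Reorder, SKU} -> Aisle: every LHS value maps to a single RHS value — holds.
(iv) {Aisle, Reorder} -> SKU: every LHS value maps to a single RHS value — holds.
4 of the 4 dependencies hold.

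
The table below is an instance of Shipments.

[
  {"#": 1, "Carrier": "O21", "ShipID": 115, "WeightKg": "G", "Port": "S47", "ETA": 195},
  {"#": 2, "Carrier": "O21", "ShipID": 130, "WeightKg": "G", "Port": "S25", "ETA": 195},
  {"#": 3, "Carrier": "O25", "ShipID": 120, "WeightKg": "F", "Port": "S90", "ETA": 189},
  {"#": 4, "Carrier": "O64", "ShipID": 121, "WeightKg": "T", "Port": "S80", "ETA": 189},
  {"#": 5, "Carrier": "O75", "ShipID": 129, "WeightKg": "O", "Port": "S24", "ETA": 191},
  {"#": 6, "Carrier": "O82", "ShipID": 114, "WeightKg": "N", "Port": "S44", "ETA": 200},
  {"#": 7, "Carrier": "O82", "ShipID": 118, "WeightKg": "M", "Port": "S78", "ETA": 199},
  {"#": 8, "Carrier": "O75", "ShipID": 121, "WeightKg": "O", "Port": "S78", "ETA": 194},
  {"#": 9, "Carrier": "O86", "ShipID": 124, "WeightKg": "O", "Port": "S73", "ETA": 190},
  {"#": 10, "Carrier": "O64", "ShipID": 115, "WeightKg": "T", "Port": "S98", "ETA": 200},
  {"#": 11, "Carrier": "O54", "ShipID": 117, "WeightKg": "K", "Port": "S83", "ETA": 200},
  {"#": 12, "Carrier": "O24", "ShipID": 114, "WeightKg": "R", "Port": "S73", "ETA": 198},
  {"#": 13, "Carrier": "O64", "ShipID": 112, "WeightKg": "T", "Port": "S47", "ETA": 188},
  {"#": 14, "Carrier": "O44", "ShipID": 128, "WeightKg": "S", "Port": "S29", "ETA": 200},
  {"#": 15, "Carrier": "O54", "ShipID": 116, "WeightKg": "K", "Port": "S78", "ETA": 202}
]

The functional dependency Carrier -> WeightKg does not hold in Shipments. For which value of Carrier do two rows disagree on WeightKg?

O82

Carrier=O21: rows 1, 2 → WeightKg = G, G ✓
Carrier=O25: row 3 → WeightKg = F ✓
Carrier=O64: rows 4, 10, 13 → WeightKg = T, T, T ✓
Carrier=O75: rows 5, 8 → WeightKg = O, O ✓
Carrier=O82: rows 6, 7 → WeightKg takes values {N, M} — violation
Carrier=O86: row 9 → WeightKg = O ✓
Carrier=O54: rows 11, 15 → WeightKg = K, K ✓
Carrier=O24: row 12 → WeightKg = R ✓
Carrier=O44: row 14 → WeightKg = S ✓
The only Carrier value with inconsistent WeightKg is Carrier=O82.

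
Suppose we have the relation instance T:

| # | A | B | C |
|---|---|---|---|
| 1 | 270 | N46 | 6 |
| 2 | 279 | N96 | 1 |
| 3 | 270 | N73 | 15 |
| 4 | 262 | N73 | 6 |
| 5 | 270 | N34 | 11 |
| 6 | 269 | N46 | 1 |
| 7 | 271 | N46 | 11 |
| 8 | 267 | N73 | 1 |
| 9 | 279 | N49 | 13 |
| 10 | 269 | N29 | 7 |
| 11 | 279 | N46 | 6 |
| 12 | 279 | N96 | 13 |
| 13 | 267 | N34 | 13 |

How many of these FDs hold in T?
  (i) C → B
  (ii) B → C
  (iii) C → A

(i) C → B: C=6: rows 1, 4, 11 → B takes values {N46, N73} — violation; C=1: rows 2, 6, 8 → B takes values {N96, N46, N73} — violation; C=11: rows 5, 7 → B takes values {N34, N46} — violation; C=13: rows 9, 12, 13 → B takes values {N49, N96, N34} — violation — fails.
(ii) B → C: B=N46: rows 1, 6, 7, 11 → C takes values {6, 1, 11} — violation; B=N96: rows 2, 12 → C takes values {1, 13} — violation; B=N73: rows 3, 4, 8 → C takes values {15, 6, 1} — violation; B=N34: rows 5, 13 → C takes values {11, 13} — violation — fails.
(iii) C → A: C=6: rows 1, 4, 11 → A takes values {270, 262, 279} — violation; C=1: rows 2, 6, 8 → A takes values {279, 269, 267} — violation; C=11: rows 5, 7 → A takes values {270, 271} — violation; C=13: rows 9, 12, 13 → A takes values {279, 267} — violation — fails.
None of the 3 dependencies hold.

0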